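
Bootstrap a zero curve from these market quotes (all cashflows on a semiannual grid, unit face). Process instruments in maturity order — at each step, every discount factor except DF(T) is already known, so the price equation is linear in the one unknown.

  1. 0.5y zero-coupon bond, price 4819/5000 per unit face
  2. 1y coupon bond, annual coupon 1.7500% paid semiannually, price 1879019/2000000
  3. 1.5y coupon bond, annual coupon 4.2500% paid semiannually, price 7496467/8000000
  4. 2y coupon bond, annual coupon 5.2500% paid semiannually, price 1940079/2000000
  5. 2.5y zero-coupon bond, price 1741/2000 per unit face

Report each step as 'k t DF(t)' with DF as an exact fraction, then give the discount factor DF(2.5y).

step 1 [0.5y] zero: DF = P = 4819/5000 ≈ 0.963800
step 2 [1y] bond c/2=7/800: DF=(1879019/2000000 − 7/800·(0.963800))/(1+7/800) = 923/1000 ≈ 0.923000
step 3 [1.5y] bond c/2=17/800: DF=(7496467/8000000 − 17/800·(0.963800+0.923000))/(1+17/800) = 8783/10000 ≈ 0.878300
step 4 [2y] bond c/2=21/800: DF=(1940079/2000000 − 21/800·(0.963800+0.923000+0.878300))/(1+21/800) = 1749/2000 ≈ 0.874500
step 5 [2.5y] zero: DF = P = 1741/2000 ≈ 0.870500

1 1/2 4819/5000
2 1 923/1000
3 3/2 8783/10000
4 2 1749/2000
5 5/2 1741/2000
DF(2.5y) = 1741/2000 ≈ 0.870500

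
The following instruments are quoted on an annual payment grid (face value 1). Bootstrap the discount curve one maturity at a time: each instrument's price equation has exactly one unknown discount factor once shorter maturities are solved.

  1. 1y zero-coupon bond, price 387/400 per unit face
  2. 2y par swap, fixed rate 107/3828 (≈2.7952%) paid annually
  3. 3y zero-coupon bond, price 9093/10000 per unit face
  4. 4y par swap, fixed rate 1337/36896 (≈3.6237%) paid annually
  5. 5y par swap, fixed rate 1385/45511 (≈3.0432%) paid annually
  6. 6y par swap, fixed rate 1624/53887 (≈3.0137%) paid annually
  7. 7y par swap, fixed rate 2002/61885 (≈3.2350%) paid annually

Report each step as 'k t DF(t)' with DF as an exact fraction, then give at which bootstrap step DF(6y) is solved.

step 1 [1y] zero: DF = P = 387/400 ≈ 0.967500
step 2 [2y] swap r/1=107/3828: DF=(1 − 107/3828·(0.967500))/(1+107/3828) = 1893/2000 ≈ 0.946500
step 3 [3y] zero: DF = P = 9093/10000 ≈ 0.909300
step 4 [4y] swap r/1=1337/36896: DF=(1 − 1337/36896·(0.967500+0.946500+0.909300))/(1+1337/36896) = 8663/10000 ≈ 0.866300
step 5 [5y] swap r/1=1385/45511: DF=(1 − 1385/45511·(0.967500+0.946500+0.909300+0.866300))/(1+1385/45511) = 1723/2000 ≈ 0.861500
step 6 [6y] swap r/1=1624/53887: DF=(1 − 1624/53887·(0.967500+0.946500+0.909300+0.866300+0.861500))/(1+1624/53887) = 1047/1250 ≈ 0.837600
step 7 [7y] swap r/1=2002/61885: DF=(1 − 2002/61885·(0.967500+0.946500+0.909300+0.866300+0.861500+0.837600))/(1+2002/61885) = 3999/5000 ≈ 0.799800

1 1 387/400
2 2 1893/2000
3 3 9093/10000
4 4 8663/10000
5 5 1723/2000
6 6 1047/1250
7 7 3999/5000
DF(6y) is solved at step 6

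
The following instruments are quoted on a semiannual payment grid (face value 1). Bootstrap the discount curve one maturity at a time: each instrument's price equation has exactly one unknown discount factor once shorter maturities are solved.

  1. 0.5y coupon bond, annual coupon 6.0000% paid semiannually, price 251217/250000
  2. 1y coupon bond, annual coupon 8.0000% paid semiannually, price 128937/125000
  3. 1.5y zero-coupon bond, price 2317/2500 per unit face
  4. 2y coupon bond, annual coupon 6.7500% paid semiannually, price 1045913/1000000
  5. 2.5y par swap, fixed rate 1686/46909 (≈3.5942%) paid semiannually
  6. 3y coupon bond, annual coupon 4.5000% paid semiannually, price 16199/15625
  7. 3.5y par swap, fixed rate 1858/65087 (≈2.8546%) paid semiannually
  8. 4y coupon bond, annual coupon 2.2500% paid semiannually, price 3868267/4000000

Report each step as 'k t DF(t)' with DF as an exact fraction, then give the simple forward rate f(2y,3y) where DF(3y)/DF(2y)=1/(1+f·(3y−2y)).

step 1 [0.5y] bond c/2=3/100: DF=(251217/250000 − 3/100·(0))/(1+3/100) = 2439/2500 ≈ 0.975600
step 2 [1y] bond c/2=1/25: DF=(128937/125000 − 1/25·(0.975600))/(1+1/25) = 9543/10000 ≈ 0.954300
step 3 [1.5y] zero: DF = P = 2317/2500 ≈ 0.926800
step 4 [2y] bond c/2=27/800: DF=(1045913/1000000 − 27/800·(0.975600+0.954300+0.926800))/(1+27/800) = 1837/2000 ≈ 0.918500
step 5 [2.5y] swap r/2=843/46909: DF=(1 − 843/46909·(0.975600+0.954300+0.926800+0.918500))/(1+843/46909) = 9157/10000 ≈ 0.915700
step 6 [3y] bond c/2=9/400: DF=(16199/15625 − 9/400·(0.975600+0.954300+0.926800+0.918500+0.915700))/(1+9/400) = 9107/10000 ≈ 0.910700
step 7 [3.5y] swap r/2=929/65087: DF=(1 − 929/65087·(0.975600+0.954300+0.926800+0.918500+0.915700+0.910700))/(1+929/65087) = 9071/10000 ≈ 0.907100
step 8 [4y] bond c/2=9/800: DF=(3868267/4000000 − 9/800·(0.975600+0.954300+0.926800+0.918500+0.915700+0.910700+0.907100))/(1+9/800) = 8839/10000 ≈ 0.883900

1 1/2 2439/2500
2 1 9543/10000
3 3/2 2317/2500
4 2 1837/2000
5 5/2 9157/10000
6 3 9107/10000
7 7/2 9071/10000
8 4 8839/10000
f(2y,3y) = ((1837/2000)/(9107/10000) − 1)/(1) = 78/9107 ≈ 0.8565%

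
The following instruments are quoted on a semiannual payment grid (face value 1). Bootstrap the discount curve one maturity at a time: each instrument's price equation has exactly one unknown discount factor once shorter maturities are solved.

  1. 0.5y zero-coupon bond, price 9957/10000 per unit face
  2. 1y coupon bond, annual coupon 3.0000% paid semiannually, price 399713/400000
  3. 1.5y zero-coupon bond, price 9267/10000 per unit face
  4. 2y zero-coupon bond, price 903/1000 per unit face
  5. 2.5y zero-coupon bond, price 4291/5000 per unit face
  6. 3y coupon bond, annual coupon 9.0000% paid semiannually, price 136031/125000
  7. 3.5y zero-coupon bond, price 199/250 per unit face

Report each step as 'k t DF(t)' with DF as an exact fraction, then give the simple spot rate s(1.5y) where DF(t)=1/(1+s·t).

1 1/2 9957/10000
2 1 4849/5000
3 3/2 9267/10000
4 2 903/1000
5 5/2 4291/5000
6 3 841/1000
7 7/2 199/250
s(1.5y) = (1/(9267/10000) − 1)/(3/2) = 1466/27801 ≈ 5.2732%

step 1 [0.5y] zero: DF = P = 9957/10000 ≈ 0.995700
step 2 [1y] bond c/2=3/200: DF=(399713/400000 − 3/200·(0.995700))/(1+3/200) = 4849/5000 ≈ 0.969800
step 3 [1.5y] zero: DF = P = 9267/10000 ≈ 0.926700
step 4 [2y] zero: DF = P = 903/1000 ≈ 0.903000
step 5 [2.5y] zero: DF = P = 4291/5000 ≈ 0.858200
step 6 [3y] bond c/2=9/200: DF=(136031/125000 − 9/200·(0.995700+0.969800+0.926700+0.903000+0.858200))/(1+9/200) = 841/1000 ≈ 0.841000
step 7 [3.5y] zero: DF = P = 199/250 ≈ 0.796000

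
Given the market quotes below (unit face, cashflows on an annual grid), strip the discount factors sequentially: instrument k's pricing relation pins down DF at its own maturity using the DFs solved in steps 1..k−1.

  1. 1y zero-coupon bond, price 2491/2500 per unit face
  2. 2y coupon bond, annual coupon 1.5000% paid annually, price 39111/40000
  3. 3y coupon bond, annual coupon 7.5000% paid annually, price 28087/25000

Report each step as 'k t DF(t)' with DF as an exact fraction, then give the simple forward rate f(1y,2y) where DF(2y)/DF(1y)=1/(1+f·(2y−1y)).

step 1 [1y] zero: DF = P = 2491/2500 ≈ 0.996400
step 2 [2y] bond c/1=3/200: DF=(39111/40000 − 3/200·(0.996400))/(1+3/200) = 4743/5000 ≈ 0.948600
step 3 [3y] bond c/1=3/40: DF=(28087/25000 − 3/40·(0.996400+0.948600))/(1+3/40) = 4547/5000 ≈ 0.909400

1 1 2491/2500
2 2 4743/5000
3 3 4547/5000
f(1y,2y) = ((2491/2500)/(4743/5000) − 1)/(1) = 239/4743 ≈ 5.0390%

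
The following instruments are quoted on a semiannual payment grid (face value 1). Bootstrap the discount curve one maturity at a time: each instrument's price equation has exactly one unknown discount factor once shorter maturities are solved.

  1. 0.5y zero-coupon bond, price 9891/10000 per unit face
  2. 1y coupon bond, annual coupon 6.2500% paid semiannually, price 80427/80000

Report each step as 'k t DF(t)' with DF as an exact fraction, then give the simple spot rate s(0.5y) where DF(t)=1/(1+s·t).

step 1 [0.5y] zero: DF = P = 9891/10000 ≈ 0.989100
step 2 [1y] bond c/2=1/32: DF=(80427/80000 − 1/32·(0.989100))/(1+1/32) = 9449/10000 ≈ 0.944900

1 1/2 9891/10000
2 1 9449/10000
s(0.5y) = (1/(9891/10000) − 1)/(1/2) = 218/9891 ≈ 2.2040%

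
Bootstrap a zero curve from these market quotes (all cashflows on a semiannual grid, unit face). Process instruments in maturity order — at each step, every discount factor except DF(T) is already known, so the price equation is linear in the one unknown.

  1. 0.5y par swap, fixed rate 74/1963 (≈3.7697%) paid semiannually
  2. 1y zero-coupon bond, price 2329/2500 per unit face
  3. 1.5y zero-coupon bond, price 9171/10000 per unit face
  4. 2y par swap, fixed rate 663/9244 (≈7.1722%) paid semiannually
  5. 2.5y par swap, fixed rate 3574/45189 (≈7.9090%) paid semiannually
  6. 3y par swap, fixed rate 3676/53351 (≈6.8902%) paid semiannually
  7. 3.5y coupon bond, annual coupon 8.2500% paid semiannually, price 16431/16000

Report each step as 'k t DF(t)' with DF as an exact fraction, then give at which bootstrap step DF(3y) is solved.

step 1 [0.5y] swap r/2=37/1963: DF=(1 − 37/1963·(0))/(1+37/1963) = 1963/2000 ≈ 0.981500
step 2 [1y] zero: DF = P = 2329/2500 ≈ 0.931600
step 3 [1.5y] zero: DF = P = 9171/10000 ≈ 0.917100
step 4 [2y] swap r/2=663/18488: DF=(1 − 663/18488·(0.981500+0.931600+0.917100))/(1+663/18488) = 4337/5000 ≈ 0.867400
step 5 [2.5y] swap r/2=1787/45189: DF=(1 − 1787/45189·(0.981500+0.931600+0.917100+0.867400))/(1+1787/45189) = 8213/10000 ≈ 0.821300
step 6 [3y] swap r/2=1838/53351: DF=(1 − 1838/53351·(0.981500+0.931600+0.917100+0.867400+0.821300))/(1+1838/53351) = 4081/5000 ≈ 0.816200
step 7 [3.5y] bond c/2=33/800: DF=(16431/16000 − 33/800·(0.981500+0.931600+0.917100+0.867400+0.821300+0.816200))/(1+33/800) = 7749/10000 ≈ 0.774900

1 1/2 1963/2000
2 1 2329/2500
3 3/2 9171/10000
4 2 4337/5000
5 5/2 8213/10000
6 3 4081/5000
7 7/2 7749/10000
DF(3y) is solved at step 6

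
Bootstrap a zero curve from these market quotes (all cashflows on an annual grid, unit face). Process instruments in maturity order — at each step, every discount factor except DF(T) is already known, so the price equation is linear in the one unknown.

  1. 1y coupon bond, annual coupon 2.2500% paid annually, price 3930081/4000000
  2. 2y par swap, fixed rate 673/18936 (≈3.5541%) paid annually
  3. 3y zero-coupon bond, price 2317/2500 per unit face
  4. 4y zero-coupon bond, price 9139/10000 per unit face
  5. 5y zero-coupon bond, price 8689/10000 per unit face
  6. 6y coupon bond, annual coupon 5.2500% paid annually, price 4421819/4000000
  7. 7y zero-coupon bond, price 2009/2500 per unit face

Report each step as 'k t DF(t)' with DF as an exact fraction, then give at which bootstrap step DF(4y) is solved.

step 1 [1y] bond c/1=9/400: DF=(3930081/4000000 − 9/400·(0))/(1+9/400) = 9609/10000 ≈ 0.960900
step 2 [2y] swap r/1=673/18936: DF=(1 − 673/18936·(0.960900))/(1+673/18936) = 9327/10000 ≈ 0.932700
step 3 [3y] zero: DF = P = 2317/2500 ≈ 0.926800
step 4 [4y] zero: DF = P = 9139/10000 ≈ 0.913900
step 5 [5y] zero: DF = P = 8689/10000 ≈ 0.868900
step 6 [6y] bond c/1=21/400: DF=(4421819/4000000 − 21/400·(0.960900+0.932700+0.926800+0.913900+0.868900))/(1+21/400) = 8207/10000 ≈ 0.820700
step 7 [7y] zero: DF = P = 2009/2500 ≈ 0.803600

1 1 9609/10000
2 2 9327/10000
3 3 2317/2500
4 4 9139/10000
5 5 8689/10000
6 6 8207/10000
7 7 2009/2500
DF(4y) is solved at step 4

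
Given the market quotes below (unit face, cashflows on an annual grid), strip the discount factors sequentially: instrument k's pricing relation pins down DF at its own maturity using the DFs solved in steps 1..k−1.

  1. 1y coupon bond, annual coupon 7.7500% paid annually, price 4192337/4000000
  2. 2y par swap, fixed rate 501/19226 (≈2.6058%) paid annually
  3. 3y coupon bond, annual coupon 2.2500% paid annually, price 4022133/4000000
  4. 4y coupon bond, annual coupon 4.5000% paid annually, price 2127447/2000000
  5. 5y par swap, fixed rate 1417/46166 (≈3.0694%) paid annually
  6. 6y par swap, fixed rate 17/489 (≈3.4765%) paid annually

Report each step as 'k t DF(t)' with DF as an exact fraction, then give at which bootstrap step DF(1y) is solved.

1 1 9727/10000
2 2 9499/10000
3 3 9411/10000
4 4 4473/5000
5 5 8583/10000
6 6 8113/10000
DF(1y) is solved at step 1

step 1 [1y] bond c/1=31/400: DF=(4192337/4000000 − 31/400·(0))/(1+31/400) = 9727/10000 ≈ 0.972700
step 2 [2y] swap r/1=501/19226: DF=(1 − 501/19226·(0.972700))/(1+501/19226) = 9499/10000 ≈ 0.949900
step 3 [3y] bond c/1=9/400: DF=(4022133/4000000 − 9/400·(0.972700+0.949900))/(1+9/400) = 9411/10000 ≈ 0.941100
step 4 [4y] bond c/1=9/200: DF=(2127447/2000000 − 9/200·(0.972700+0.949900+0.941100))/(1+9/200) = 4473/5000 ≈ 0.894600
step 5 [5y] swap r/1=1417/46166: DF=(1 − 1417/46166·(0.972700+0.949900+0.941100+0.894600))/(1+1417/46166) = 8583/10000 ≈ 0.858300
step 6 [6y] swap r/1=17/489: DF=(1 − 17/489·(0.972700+0.949900+0.941100+0.894600+0.858300))/(1+17/489) = 8113/10000 ≈ 0.811300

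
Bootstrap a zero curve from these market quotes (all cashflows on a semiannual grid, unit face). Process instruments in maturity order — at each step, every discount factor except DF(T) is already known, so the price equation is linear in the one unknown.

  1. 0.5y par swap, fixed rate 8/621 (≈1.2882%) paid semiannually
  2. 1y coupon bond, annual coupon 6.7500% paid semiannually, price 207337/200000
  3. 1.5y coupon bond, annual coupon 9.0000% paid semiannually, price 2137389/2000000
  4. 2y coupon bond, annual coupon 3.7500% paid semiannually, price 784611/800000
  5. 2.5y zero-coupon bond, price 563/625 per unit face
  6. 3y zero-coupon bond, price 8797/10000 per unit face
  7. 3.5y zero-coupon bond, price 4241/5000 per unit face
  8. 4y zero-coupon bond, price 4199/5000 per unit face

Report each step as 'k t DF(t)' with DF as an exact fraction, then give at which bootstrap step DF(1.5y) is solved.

1 1/2 621/625
2 1 1213/1250
3 3/2 9381/10000
4 2 9093/10000
5 5/2 563/625
6 3 8797/10000
7 7/2 4241/5000
8 4 4199/5000
DF(1.5y) is solved at step 3

step 1 [0.5y] swap r/2=4/621: DF=(1 − 4/621·(0))/(1+4/621) = 621/625 ≈ 0.993600
step 2 [1y] bond c/2=27/800: DF=(207337/200000 − 27/800·(0.993600))/(1+27/800) = 1213/1250 ≈ 0.970400
step 3 [1.5y] bond c/2=9/200: DF=(2137389/2000000 − 9/200·(0.993600+0.970400))/(1+9/200) = 9381/10000 ≈ 0.938100
step 4 [2y] bond c/2=3/160: DF=(784611/800000 − 3/160·(0.993600+0.970400+0.938100))/(1+3/160) = 9093/10000 ≈ 0.909300
step 5 [2.5y] zero: DF = P = 563/625 ≈ 0.900800
step 6 [3y] zero: DF = P = 8797/10000 ≈ 0.879700
step 7 [3.5y] zero: DF = P = 4241/5000 ≈ 0.848200
step 8 [4y] zero: DF = P = 4199/5000 ≈ 0.839800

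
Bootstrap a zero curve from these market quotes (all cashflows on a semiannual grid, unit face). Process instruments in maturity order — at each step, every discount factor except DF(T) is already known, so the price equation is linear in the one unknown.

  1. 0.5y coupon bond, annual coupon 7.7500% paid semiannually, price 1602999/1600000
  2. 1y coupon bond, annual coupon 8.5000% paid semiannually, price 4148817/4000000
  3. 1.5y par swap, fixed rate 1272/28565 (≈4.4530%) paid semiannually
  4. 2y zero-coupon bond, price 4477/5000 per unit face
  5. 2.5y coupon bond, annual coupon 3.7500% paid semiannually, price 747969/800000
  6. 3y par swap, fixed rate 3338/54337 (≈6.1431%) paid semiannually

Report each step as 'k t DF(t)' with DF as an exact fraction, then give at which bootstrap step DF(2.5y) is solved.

step 1 [0.5y] bond c/2=31/800: DF=(1602999/1600000 − 31/800·(0))/(1+31/800) = 1929/2000 ≈ 0.964500
step 2 [1y] bond c/2=17/400: DF=(4148817/4000000 − 17/400·(0.964500))/(1+17/400) = 2389/2500 ≈ 0.955600
step 3 [1.5y] swap r/2=636/28565: DF=(1 − 636/28565·(0.964500+0.955600))/(1+636/28565) = 2341/2500 ≈ 0.936400
step 4 [2y] zero: DF = P = 4477/5000 ≈ 0.895400
step 5 [2.5y] bond c/2=3/160: DF=(747969/800000 − 3/160·(0.964500+0.955600+0.936400+0.895400))/(1+3/160) = 8487/10000 ≈ 0.848700
step 6 [3y] swap r/2=1669/54337: DF=(1 − 1669/54337·(0.964500+0.955600+0.936400+0.895400+0.848700))/(1+1669/54337) = 8331/10000 ≈ 0.833100

1 1/2 1929/2000
2 1 2389/2500
3 3/2 2341/2500
4 2 4477/5000
5 5/2 8487/10000
6 3 8331/10000
DF(2.5y) is solved at step 5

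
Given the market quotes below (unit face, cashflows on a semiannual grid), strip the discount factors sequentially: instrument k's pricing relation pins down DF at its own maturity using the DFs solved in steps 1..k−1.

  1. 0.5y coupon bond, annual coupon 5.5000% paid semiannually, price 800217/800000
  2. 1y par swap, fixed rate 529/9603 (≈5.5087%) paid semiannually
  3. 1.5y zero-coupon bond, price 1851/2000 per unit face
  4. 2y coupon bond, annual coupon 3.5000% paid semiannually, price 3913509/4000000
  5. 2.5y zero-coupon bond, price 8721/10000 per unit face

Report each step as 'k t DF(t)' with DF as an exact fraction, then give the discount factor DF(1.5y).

step 1 [0.5y] bond c/2=11/400: DF=(800217/800000 − 11/400·(0))/(1+11/400) = 1947/2000 ≈ 0.973500
step 2 [1y] swap r/2=529/19206: DF=(1 − 529/19206·(0.973500))/(1+529/19206) = 9471/10000 ≈ 0.947100
step 3 [1.5y] zero: DF = P = 1851/2000 ≈ 0.925500
step 4 [2y] bond c/2=7/400: DF=(3913509/4000000 − 7/400·(0.973500+0.947100+0.925500))/(1+7/400) = 4563/5000 ≈ 0.912600
step 5 [2.5y] zero: DF = P = 8721/10000 ≈ 0.872100

1 1/2 1947/2000
2 1 9471/10000
3 3/2 1851/2000
4 2 4563/5000
5 5/2 8721/10000
DF(1.5y) = 1851/2000 ≈ 0.925500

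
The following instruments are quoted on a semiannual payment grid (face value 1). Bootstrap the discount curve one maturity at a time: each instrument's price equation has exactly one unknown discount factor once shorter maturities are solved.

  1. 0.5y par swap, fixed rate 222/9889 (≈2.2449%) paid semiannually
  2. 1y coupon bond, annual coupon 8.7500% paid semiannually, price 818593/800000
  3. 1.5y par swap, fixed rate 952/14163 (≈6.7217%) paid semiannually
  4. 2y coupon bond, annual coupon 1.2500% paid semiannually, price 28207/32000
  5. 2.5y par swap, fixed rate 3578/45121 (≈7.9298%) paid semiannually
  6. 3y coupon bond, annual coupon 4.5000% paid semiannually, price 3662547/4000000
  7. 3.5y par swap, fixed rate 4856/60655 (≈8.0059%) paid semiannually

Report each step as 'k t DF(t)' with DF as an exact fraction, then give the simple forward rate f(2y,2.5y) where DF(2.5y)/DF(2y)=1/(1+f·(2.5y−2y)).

step 1 [0.5y] swap r/2=111/9889: DF=(1 − 111/9889·(0))/(1+111/9889) = 9889/10000 ≈ 0.988900
step 2 [1y] bond c/2=7/160: DF=(818593/800000 − 7/160·(0.988900))/(1+7/160) = 9389/10000 ≈ 0.938900
step 3 [1.5y] swap r/2=476/14163: DF=(1 − 476/14163·(0.988900+0.938900))/(1+476/14163) = 1131/1250 ≈ 0.904800
step 4 [2y] bond c/2=1/160: DF=(28207/32000 − 1/160·(0.988900+0.938900+0.904800))/(1+1/160) = 1073/1250 ≈ 0.858400
step 5 [2.5y] swap r/2=1789/45121: DF=(1 − 1789/45121·(0.988900+0.938900+0.904800+0.858400))/(1+1789/45121) = 8211/10000 ≈ 0.821100
step 6 [3y] bond c/2=9/400: DF=(3662547/4000000 − 9/400·(0.988900+0.938900+0.904800+0.858400+0.821100))/(1+9/400) = 3981/5000 ≈ 0.796200
step 7 [3.5y] swap r/2=2428/60655: DF=(1 − 2428/60655·(0.988900+0.938900+0.904800+0.858400+0.821100+0.796200))/(1+2428/60655) = 1893/2500 ≈ 0.757200

1 1/2 9889/10000
2 1 9389/10000
3 3/2 1131/1250
4 2 1073/1250
5 5/2 8211/10000
6 3 3981/5000
7 7/2 1893/2500
f(2y,2.5y) = ((1073/1250)/(8211/10000) − 1)/(1/2) = 746/8211 ≈ 9.0854%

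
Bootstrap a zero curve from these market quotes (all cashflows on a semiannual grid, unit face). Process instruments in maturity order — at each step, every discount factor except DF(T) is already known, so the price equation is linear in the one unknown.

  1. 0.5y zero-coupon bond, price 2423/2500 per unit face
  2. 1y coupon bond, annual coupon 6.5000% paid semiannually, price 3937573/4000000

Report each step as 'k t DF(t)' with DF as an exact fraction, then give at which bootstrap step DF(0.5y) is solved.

1 1/2 2423/2500
2 1 9229/10000
DF(0.5y) is solved at step 1

step 1 [0.5y] zero: DF = P = 2423/2500 ≈ 0.969200
step 2 [1y] bond c/2=13/400: DF=(3937573/4000000 − 13/400·(0.969200))/(1+13/400) = 9229/10000 ≈ 0.922900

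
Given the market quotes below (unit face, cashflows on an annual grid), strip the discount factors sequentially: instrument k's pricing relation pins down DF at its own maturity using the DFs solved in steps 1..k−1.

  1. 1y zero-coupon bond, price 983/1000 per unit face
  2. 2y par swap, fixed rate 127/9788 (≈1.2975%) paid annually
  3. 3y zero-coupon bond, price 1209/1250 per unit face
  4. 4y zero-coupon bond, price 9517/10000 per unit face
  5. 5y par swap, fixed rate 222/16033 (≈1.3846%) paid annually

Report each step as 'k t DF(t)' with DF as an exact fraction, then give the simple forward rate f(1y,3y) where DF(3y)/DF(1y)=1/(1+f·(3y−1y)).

1 1 983/1000
2 2 4873/5000
3 3 1209/1250
4 4 9517/10000
5 5 4667/5000
f(1y,3y) = ((983/1000)/(1209/1250) − 1)/(2) = 79/9672 ≈ 0.8168%

step 1 [1y] zero: DF = P = 983/1000 ≈ 0.983000
step 2 [2y] swap r/1=127/9788: DF=(1 − 127/9788·(0.983000))/(1+127/9788) = 4873/5000 ≈ 0.974600
step 3 [3y] zero: DF = P = 1209/1250 ≈ 0.967200
step 4 [4y] zero: DF = P = 9517/10000 ≈ 0.951700
step 5 [5y] swap r/1=222/16033: DF=(1 − 222/16033·(0.983000+0.974600+0.967200+0.951700))/(1+222/16033) = 4667/5000 ≈ 0.933400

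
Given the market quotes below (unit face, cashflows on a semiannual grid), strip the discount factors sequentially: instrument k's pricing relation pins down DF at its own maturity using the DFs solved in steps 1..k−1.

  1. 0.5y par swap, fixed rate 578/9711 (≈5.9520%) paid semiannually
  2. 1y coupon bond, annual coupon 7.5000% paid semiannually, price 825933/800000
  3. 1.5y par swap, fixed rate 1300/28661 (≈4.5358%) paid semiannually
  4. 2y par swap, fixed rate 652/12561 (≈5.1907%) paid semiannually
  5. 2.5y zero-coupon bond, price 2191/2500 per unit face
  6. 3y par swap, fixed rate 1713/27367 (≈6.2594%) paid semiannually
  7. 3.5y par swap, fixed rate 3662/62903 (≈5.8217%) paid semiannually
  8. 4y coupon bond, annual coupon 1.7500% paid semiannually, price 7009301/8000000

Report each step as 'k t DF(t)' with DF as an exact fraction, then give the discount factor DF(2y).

1 1/2 9711/10000
2 1 24/25
3 3/2 187/200
4 2 4511/5000
5 5/2 2191/2500
6 3 8287/10000
7 7/2 8169/10000
8 4 407/500
DF(2y) = 4511/5000 ≈ 0.902200

step 1 [0.5y] swap r/2=289/9711: DF=(1 − 289/9711·(0))/(1+289/9711) = 9711/10000 ≈ 0.971100
step 2 [1y] bond c/2=3/80: DF=(825933/800000 − 3/80·(0.971100))/(1+3/80) = 24/25 ≈ 0.960000
step 3 [1.5y] swap r/2=650/28661: DF=(1 − 650/28661·(0.971100+0.960000))/(1+650/28661) = 187/200 ≈ 0.935000
step 4 [2y] swap r/2=326/12561: DF=(1 − 326/12561·(0.971100+0.960000+0.935000))/(1+326/12561) = 4511/5000 ≈ 0.902200
step 5 [2.5y] zero: DF = P = 2191/2500 ≈ 0.876400
step 6 [3y] swap r/2=1713/54734: DF=(1 − 1713/54734·(0.971100+0.960000+0.935000+0.902200+0.876400))/(1+1713/54734) = 8287/10000 ≈ 0.828700
step 7 [3.5y] swap r/2=1831/62903: DF=(1 − 1831/62903·(0.971100+0.960000+0.935000+0.902200+0.876400+0.828700))/(1+1831/62903) = 8169/10000 ≈ 0.816900
step 8 [4y] bond c/2=7/800: DF=(7009301/8000000 − 7/800·(0.971100+0.960000+0.935000+0.902200+0.876400+0.828700+0.816900))/(1+7/800) = 407/500 ≈ 0.814000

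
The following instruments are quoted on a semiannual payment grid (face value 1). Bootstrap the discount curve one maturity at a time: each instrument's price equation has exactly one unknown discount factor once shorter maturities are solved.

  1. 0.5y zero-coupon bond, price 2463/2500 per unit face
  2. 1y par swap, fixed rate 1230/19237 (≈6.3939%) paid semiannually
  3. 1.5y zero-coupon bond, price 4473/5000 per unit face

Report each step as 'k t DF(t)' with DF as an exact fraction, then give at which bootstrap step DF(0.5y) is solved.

step 1 [0.5y] zero: DF = P = 2463/2500 ≈ 0.985200
step 2 [1y] swap r/2=615/19237: DF=(1 − 615/19237·(0.985200))/(1+615/19237) = 1877/2000 ≈ 0.938500
step 3 [1.5y] zero: DF = P = 4473/5000 ≈ 0.894600

1 1/2 2463/2500
2 1 1877/2000
3 3/2 4473/5000
DF(0.5y) is solved at step 1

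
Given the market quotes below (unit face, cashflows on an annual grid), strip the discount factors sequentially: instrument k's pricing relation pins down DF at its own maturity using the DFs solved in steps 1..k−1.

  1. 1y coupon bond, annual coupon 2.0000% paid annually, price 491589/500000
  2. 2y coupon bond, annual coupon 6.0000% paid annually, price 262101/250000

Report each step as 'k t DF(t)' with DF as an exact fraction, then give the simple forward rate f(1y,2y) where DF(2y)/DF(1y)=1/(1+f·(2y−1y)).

1 1 9639/10000
2 2 1869/2000
f(1y,2y) = ((9639/10000)/(1869/2000) − 1)/(1) = 14/445 ≈ 3.1461%

step 1 [1y] bond c/1=1/50: DF=(491589/500000 − 1/50·(0))/(1+1/50) = 9639/10000 ≈ 0.963900
step 2 [2y] bond c/1=3/50: DF=(262101/250000 − 3/50·(0.963900))/(1+3/50) = 1869/2000 ≈ 0.934500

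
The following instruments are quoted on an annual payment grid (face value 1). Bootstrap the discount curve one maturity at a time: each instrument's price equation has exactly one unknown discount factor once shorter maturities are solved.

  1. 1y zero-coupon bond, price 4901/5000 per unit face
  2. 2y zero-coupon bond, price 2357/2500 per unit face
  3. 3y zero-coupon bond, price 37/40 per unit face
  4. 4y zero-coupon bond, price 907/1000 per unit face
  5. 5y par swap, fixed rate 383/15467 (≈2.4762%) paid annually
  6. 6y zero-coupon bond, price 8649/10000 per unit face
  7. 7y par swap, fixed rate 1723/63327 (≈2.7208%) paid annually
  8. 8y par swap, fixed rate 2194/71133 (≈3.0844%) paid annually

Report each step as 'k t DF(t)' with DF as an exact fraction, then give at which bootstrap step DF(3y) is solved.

step 1 [1y] zero: DF = P = 4901/5000 ≈ 0.980200
step 2 [2y] zero: DF = P = 2357/2500 ≈ 0.942800
step 3 [3y] zero: DF = P = 37/40 ≈ 0.925000
step 4 [4y] zero: DF = P = 907/1000 ≈ 0.907000
step 5 [5y] swap r/1=383/15467: DF=(1 − 383/15467·(0.980200+0.942800+0.925000+0.907000))/(1+383/15467) = 8851/10000 ≈ 0.885100
step 6 [6y] zero: DF = P = 8649/10000 ≈ 0.864900
step 7 [7y] swap r/1=1723/63327: DF=(1 − 1723/63327·(0.980200+0.942800+0.925000+0.907000+0.885100+0.864900))/(1+1723/63327) = 8277/10000 ≈ 0.827700
step 8 [8y] swap r/1=2194/71133: DF=(1 − 2194/71133·(0.980200+0.942800+0.925000+0.907000+0.885100+0.864900+0.827700))/(1+2194/71133) = 3903/5000 ≈ 0.780600

1 1 4901/5000
2 2 2357/2500
3 3 37/40
4 4 907/1000
5 5 8851/10000
6 6 8649/10000
7 7 8277/10000
8 8 3903/5000
DF(3y) is solved at step 3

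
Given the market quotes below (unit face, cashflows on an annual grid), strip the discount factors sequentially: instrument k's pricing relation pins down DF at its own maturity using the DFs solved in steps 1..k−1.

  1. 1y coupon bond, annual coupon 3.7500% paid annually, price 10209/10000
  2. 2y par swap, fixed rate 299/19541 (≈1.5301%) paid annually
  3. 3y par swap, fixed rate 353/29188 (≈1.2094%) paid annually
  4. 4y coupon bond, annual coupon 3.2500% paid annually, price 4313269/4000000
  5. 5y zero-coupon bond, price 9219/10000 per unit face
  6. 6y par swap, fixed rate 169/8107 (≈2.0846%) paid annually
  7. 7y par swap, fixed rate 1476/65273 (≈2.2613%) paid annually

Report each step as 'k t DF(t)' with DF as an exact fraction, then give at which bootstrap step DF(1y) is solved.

step 1 [1y] bond c/1=3/80: DF=(10209/10000 − 3/80·(0))/(1+3/80) = 123/125 ≈ 0.984000
step 2 [2y] swap r/1=299/19541: DF=(1 − 299/19541·(0.984000))/(1+299/19541) = 9701/10000 ≈ 0.970100
step 3 [3y] swap r/1=353/29188: DF=(1 − 353/29188·(0.984000+0.970100))/(1+353/29188) = 9647/10000 ≈ 0.964700
step 4 [4y] bond c/1=13/400: DF=(4313269/4000000 − 13/400·(0.984000+0.970100+0.964700))/(1+13/400) = 381/400 ≈ 0.952500
step 5 [5y] zero: DF = P = 9219/10000 ≈ 0.921900
step 6 [6y] swap r/1=169/8107: DF=(1 − 169/8107·(0.984000+0.970100+0.964700+0.952500+0.921900))/(1+169/8107) = 8817/10000 ≈ 0.881700
step 7 [7y] swap r/1=1476/65273: DF=(1 − 1476/65273·(0.984000+0.970100+0.964700+0.952500+0.921900+0.881700))/(1+1476/65273) = 2131/2500 ≈ 0.852400

1 1 123/125
2 2 9701/10000
3 3 9647/10000
4 4 381/400
5 5 9219/10000
6 6 8817/10000
7 7 2131/2500
DF(1y) is solved at step 1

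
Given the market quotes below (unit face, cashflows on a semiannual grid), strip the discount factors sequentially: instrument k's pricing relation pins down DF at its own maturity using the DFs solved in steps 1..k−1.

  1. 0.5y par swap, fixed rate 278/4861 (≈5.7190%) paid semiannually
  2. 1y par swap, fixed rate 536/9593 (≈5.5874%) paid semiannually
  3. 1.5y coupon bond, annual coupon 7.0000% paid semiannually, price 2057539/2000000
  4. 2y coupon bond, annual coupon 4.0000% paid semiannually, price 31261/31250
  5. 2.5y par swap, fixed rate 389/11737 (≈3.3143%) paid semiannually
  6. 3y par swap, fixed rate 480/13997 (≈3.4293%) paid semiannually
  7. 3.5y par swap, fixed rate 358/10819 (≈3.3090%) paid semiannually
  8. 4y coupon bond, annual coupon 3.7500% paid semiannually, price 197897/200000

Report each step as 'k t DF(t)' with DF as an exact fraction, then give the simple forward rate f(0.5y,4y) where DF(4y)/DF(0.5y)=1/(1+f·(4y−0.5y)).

1 1/2 4861/5000
2 1 1183/1250
3 3/2 9291/10000
4 2 9249/10000
5 5/2 4611/5000
6 3 113/125
7 7/2 4463/5000
8 4 4259/5000
f(0.5y,4y) = ((4861/5000)/(4259/5000) − 1)/(7/2) = 172/4259 ≈ 4.0385%

step 1 [0.5y] swap r/2=139/4861: DF=(1 − 139/4861·(0))/(1+139/4861) = 4861/5000 ≈ 0.972200
step 2 [1y] swap r/2=268/9593: DF=(1 − 268/9593·(0.972200))/(1+268/9593) = 1183/1250 ≈ 0.946400
step 3 [1.5y] bond c/2=7/200: DF=(2057539/2000000 − 7/200·(0.972200+0.946400))/(1+7/200) = 9291/10000 ≈ 0.929100
step 4 [2y] bond c/2=1/50: DF=(31261/31250 − 1/50·(0.972200+0.946400+0.929100))/(1+1/50) = 9249/10000 ≈ 0.924900
step 5 [2.5y] swap r/2=389/23474: DF=(1 − 389/23474·(0.972200+0.946400+0.929100+0.924900))/(1+389/23474) = 4611/5000 ≈ 0.922200
step 6 [3y] swap r/2=240/13997: DF=(1 − 240/13997·(0.972200+0.946400+0.929100+0.924900+0.922200))/(1+240/13997) = 113/125 ≈ 0.904000
step 7 [3.5y] swap r/2=179/10819: DF=(1 − 179/10819·(0.972200+0.946400+0.929100+0.924900+0.922200+0.904000))/(1+179/10819) = 4463/5000 ≈ 0.892600
step 8 [4y] bond c/2=3/160: DF=(197897/200000 − 3/160·(0.972200+0.946400+0.929100+0.924900+0.922200+0.904000+0.892600))/(1+3/160) = 4259/5000 ≈ 0.851800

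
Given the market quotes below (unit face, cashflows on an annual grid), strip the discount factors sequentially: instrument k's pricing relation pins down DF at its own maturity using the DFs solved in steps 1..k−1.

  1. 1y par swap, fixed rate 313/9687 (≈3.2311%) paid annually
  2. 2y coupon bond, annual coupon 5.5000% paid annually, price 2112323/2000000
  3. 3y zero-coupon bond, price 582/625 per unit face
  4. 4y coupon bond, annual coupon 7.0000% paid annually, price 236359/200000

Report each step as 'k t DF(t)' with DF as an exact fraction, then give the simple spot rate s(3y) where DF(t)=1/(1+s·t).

1 1 9687/10000
2 2 4753/5000
3 3 582/625
4 4 459/500
s(3y) = (1/(582/625) − 1)/(3) = 43/1746 ≈ 2.4628%

step 1 [1y] swap r/1=313/9687: DF=(1 − 313/9687·(0))/(1+313/9687) = 9687/10000 ≈ 0.968700
step 2 [2y] bond c/1=11/200: DF=(2112323/2000000 − 11/200·(0.968700))/(1+11/200) = 4753/5000 ≈ 0.950600
step 3 [3y] zero: DF = P = 582/625 ≈ 0.931200
step 4 [4y] bond c/1=7/100: DF=(236359/200000 − 7/100·(0.968700+0.950600+0.931200))/(1+7/100) = 459/500 ≈ 0.918000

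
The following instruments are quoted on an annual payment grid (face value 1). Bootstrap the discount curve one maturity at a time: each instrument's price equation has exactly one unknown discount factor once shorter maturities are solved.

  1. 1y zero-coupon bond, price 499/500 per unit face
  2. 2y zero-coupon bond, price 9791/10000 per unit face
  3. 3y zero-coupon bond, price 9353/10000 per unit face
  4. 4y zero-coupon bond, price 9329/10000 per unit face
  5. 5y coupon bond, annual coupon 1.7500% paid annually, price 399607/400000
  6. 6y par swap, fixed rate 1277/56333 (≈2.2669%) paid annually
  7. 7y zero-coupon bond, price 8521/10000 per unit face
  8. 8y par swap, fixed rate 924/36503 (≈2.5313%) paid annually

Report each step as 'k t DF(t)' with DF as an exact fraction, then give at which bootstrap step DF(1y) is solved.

step 1 [1y] zero: DF = P = 499/500 ≈ 0.998000
step 2 [2y] zero: DF = P = 9791/10000 ≈ 0.979100
step 3 [3y] zero: DF = P = 9353/10000 ≈ 0.935300
step 4 [4y] zero: DF = P = 9329/10000 ≈ 0.932900
step 5 [5y] bond c/1=7/400: DF=(399607/400000 − 7/400·(0.998000+0.979100+0.935300+0.932900))/(1+7/400) = 9157/10000 ≈ 0.915700
step 6 [6y] swap r/1=1277/56333: DF=(1 − 1277/56333·(0.998000+0.979100+0.935300+0.932900+0.915700))/(1+1277/56333) = 8723/10000 ≈ 0.872300
step 7 [7y] zero: DF = P = 8521/10000 ≈ 0.852100
step 8 [8y] swap r/1=924/36503: DF=(1 − 924/36503·(0.998000+0.979100+0.935300+0.932900+0.915700+0.872300+0.852100))/(1+924/36503) = 1019/1250 ≈ 0.815200

1 1 499/500
2 2 9791/10000
3 3 9353/10000
4 4 9329/10000
5 5 9157/10000
6 6 8723/10000
7 7 8521/10000
8 8 1019/1250
DF(1y) is solved at step 1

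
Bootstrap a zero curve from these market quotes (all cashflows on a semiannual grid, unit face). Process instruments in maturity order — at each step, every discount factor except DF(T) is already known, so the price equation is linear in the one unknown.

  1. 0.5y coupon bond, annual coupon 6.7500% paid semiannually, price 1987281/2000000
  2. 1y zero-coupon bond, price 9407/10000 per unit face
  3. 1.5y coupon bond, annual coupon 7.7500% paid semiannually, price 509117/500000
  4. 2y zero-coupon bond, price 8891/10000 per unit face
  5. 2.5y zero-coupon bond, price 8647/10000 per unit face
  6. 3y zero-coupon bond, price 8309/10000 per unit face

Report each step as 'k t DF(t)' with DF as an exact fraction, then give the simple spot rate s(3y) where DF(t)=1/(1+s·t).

1 1/2 2403/2500
2 1 9407/10000
3 3/2 9093/10000
4 2 8891/10000
5 5/2 8647/10000
6 3 8309/10000
s(3y) = (1/(8309/10000) − 1)/(3) = 1691/24927 ≈ 6.7838%

step 1 [0.5y] bond c/2=27/800: DF=(1987281/2000000 − 27/800·(0))/(1+27/800) = 2403/2500 ≈ 0.961200
step 2 [1y] zero: DF = P = 9407/10000 ≈ 0.940700
step 3 [1.5y] bond c/2=31/800: DF=(509117/500000 − 31/800·(0.961200+0.940700))/(1+31/800) = 9093/10000 ≈ 0.909300
step 4 [2y] zero: DF = P = 8891/10000 ≈ 0.889100
step 5 [2.5y] zero: DF = P = 8647/10000 ≈ 0.864700
step 6 [3y] zero: DF = P = 8309/10000 ≈ 0.830900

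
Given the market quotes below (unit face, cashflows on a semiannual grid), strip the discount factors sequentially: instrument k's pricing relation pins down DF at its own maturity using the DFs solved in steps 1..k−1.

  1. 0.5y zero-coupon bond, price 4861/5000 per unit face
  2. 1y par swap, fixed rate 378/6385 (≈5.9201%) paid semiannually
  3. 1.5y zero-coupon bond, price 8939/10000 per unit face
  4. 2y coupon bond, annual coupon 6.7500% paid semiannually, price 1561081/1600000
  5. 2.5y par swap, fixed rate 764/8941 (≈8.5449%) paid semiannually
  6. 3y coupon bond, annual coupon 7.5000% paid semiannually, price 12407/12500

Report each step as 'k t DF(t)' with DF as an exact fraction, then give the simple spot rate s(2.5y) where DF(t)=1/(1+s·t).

1 1/2 4861/5000
2 1 9433/10000
3 3/2 8939/10000
4 2 8521/10000
5 5/2 809/1000
6 3 7951/10000
s(2.5y) = (1/(809/1000) − 1)/(5/2) = 382/4045 ≈ 9.4438%

step 1 [0.5y] zero: DF = P = 4861/5000 ≈ 0.972200
step 2 [1y] swap r/2=189/6385: DF=(1 − 189/6385·(0.972200))/(1+189/6385) = 9433/10000 ≈ 0.943300
step 3 [1.5y] zero: DF = P = 8939/10000 ≈ 0.893900
step 4 [2y] bond c/2=27/800: DF=(1561081/1600000 − 27/800·(0.972200+0.943300+0.893900))/(1+27/800) = 8521/10000 ≈ 0.852100
step 5 [2.5y] swap r/2=382/8941: DF=(1 − 382/8941·(0.972200+0.943300+0.893900+0.852100))/(1+382/8941) = 809/1000 ≈ 0.809000
step 6 [3y] bond c/2=3/80: DF=(12407/12500 − 3/80·(0.972200+0.943300+0.893900+0.852100+0.809000))/(1+3/80) = 7951/10000 ≈ 0.795100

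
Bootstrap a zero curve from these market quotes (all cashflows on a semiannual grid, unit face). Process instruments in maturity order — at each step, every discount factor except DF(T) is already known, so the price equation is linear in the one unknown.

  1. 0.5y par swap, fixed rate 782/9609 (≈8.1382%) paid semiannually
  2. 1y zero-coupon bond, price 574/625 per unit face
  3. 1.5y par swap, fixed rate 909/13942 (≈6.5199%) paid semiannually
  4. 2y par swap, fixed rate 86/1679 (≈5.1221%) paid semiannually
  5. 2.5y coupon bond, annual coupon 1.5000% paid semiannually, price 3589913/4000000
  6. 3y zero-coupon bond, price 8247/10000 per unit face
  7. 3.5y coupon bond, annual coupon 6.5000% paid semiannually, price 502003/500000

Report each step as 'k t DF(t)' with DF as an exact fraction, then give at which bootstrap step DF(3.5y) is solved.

step 1 [0.5y] swap r/2=391/9609: DF=(1 − 391/9609·(0))/(1+391/9609) = 9609/10000 ≈ 0.960900
step 2 [1y] zero: DF = P = 574/625 ≈ 0.918400
step 3 [1.5y] swap r/2=909/27884: DF=(1 − 909/27884·(0.960900+0.918400))/(1+909/27884) = 9091/10000 ≈ 0.909100
step 4 [2y] swap r/2=43/1679: DF=(1 − 43/1679·(0.960900+0.918400+0.909100))/(1+43/1679) = 4527/5000 ≈ 0.905400
step 5 [2.5y] bond c/2=3/400: DF=(3589913/4000000 − 3/400·(0.960900+0.918400+0.909100+0.905400))/(1+3/400) = 8633/10000 ≈ 0.863300
step 6 [3y] zero: DF = P = 8247/10000 ≈ 0.824700
step 7 [3.5y] bond c/2=13/400: DF=(502003/500000 − 13/400·(0.960900+0.918400+0.909100+0.905400+0.863300+0.824700))/(1+13/400) = 803/1000 ≈ 0.803000

1 1/2 9609/10000
2 1 574/625
3 3/2 9091/10000
4 2 4527/5000
5 5/2 8633/10000
6 3 8247/10000
7 7/2 803/1000
DF(3.5y) is solved at step 7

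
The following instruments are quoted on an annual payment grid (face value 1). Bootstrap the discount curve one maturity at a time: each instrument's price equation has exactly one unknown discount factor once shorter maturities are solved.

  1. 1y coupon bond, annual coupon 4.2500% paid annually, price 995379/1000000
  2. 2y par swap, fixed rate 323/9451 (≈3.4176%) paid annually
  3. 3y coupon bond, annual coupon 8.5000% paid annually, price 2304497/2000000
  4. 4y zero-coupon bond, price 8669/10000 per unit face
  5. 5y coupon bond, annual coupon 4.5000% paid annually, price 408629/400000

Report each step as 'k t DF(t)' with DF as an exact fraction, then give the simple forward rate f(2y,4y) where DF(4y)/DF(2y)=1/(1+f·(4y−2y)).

1 1 2387/2500
2 2 4677/5000
3 3 9139/10000
4 4 8669/10000
5 5 1639/2000
f(2y,4y) = ((4677/5000)/(8669/10000) − 1)/(2) = 685/17338 ≈ 3.9509%

step 1 [1y] bond c/1=17/400: DF=(995379/1000000 − 17/400·(0))/(1+17/400) = 2387/2500 ≈ 0.954800
step 2 [2y] swap r/1=323/9451: DF=(1 − 323/9451·(0.954800))/(1+323/9451) = 4677/5000 ≈ 0.935400
step 3 [3y] bond c/1=17/200: DF=(2304497/2000000 − 17/200·(0.954800+0.935400))/(1+17/200) = 9139/10000 ≈ 0.913900
step 4 [4y] zero: DF = P = 8669/10000 ≈ 0.866900
step 5 [5y] bond c/1=9/200: DF=(408629/400000 − 9/200·(0.954800+0.935400+0.913900+0.866900))/(1+9/200) = 1639/2000 ≈ 0.819500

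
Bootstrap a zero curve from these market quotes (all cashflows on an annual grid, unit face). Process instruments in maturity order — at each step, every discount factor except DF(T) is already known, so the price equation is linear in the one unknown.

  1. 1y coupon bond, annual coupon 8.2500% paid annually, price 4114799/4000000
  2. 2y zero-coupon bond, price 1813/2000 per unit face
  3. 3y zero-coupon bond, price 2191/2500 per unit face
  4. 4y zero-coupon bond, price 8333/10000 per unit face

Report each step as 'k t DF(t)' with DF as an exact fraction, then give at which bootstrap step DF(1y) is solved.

1 1 9503/10000
2 2 1813/2000
3 3 2191/2500
4 4 8333/10000
DF(1y) is solved at step 1

step 1 [1y] bond c/1=33/400: DF=(4114799/4000000 − 33/400·(0))/(1+33/400) = 9503/10000 ≈ 0.950300
step 2 [2y] zero: DF = P = 1813/2000 ≈ 0.906500
step 3 [3y] zero: DF = P = 2191/2500 ≈ 0.876400
step 4 [4y] zero: DF = P = 8333/10000 ≈ 0.833300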